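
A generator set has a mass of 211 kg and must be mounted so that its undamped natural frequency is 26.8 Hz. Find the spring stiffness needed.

ω_n = 2πf_n = 2π × 26.8 = 168.4 rad/s.
k = m·ω_n² = 211 × 168.4² = 211 × 28350 = 5983000 N/m.

5980000 N/m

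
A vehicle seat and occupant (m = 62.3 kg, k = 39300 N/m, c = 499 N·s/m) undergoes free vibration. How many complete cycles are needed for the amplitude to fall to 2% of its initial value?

ζ = c/(2√(km)) = 499/(2√(39300 × 62.3)) = 499/3129 = 0.1595.
Logarithmic decrement δ = 2πζ/√(1 − ζ²) = 2π × 0.1595/√(1 − 0.0254) = 1.015.
x_n/x₀ = e^(−nδ) ≤ 0.02; take ln: n ≥ ln(1/0.02)/δ = 3.912/1.015 = 3.855.
So 4 complete cycles are required.

4 cycles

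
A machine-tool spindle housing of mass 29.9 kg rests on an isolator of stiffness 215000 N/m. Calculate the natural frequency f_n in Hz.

13.5 Hz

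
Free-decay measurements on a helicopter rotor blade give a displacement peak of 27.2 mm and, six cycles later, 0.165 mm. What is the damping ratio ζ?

Logarithmic decrement δ = (1/n)·ln(x₀/x_n) = (1/6)·ln(27.2/0.165) = (1/6)·ln(164.8) = 0.8508.
ζ = δ/√(4π² + δ²) = 0.8508/√(39.48 + 0.724) = 0.8508/6.341 = 0.1342.

0.134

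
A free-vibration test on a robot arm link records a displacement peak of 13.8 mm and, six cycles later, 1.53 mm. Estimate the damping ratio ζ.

0.0582

Logarithmic decrement δ = (1/n)·ln(x₀/x_n) = (1/6)·ln(13.8/1.53) = (1/6)·ln(9.020) = 0.3666.
ζ = δ/√(4π² + δ²) = 0.3666/√(39.48 + 0.134) = 0.3666/6.294 = 0.05824.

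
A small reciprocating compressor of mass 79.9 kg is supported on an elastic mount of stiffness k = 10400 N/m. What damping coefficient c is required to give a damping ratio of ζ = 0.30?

c_c = 2√(k·m) = 2√(10400 × 79.9) = 1823 N·s/m.
c = ζ·c_c = 0.30 × 1823 = 546.9 N·s/m.

547 N·s/m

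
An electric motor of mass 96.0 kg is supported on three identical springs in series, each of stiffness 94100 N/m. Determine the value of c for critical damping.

Series springs: 1/k_eq = 3/94100, so k_eq = 94100/3 = 31370 N/m.
c_c = 2√(k_eq·m) = 2√(31370 × 96.0) = 2 × 1735 = 3471 N·s/m.

3470 N·s/m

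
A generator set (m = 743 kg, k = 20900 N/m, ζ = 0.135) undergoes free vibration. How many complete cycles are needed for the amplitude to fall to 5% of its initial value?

Logarithmic decrement δ = 2πζ/√(1 − ζ²) = 2π × 0.1350/√(1 − 0.0182) = 0.8561.
x_n/x₀ = e^(−nδ) ≤ 0.05; take ln: n ≥ ln(1/0.05)/δ = 2.996/0.8561 = 3.499.
So 4 complete cycles are required.

4 cycles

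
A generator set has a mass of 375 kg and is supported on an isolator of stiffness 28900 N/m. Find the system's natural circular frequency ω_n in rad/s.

ω_n = √(k/m) = √(28900/375) = √77.07 = 8.779 rad/s.

8.78 rad/s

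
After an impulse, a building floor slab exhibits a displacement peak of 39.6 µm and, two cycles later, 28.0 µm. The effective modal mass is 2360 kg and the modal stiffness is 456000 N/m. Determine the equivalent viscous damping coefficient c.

1810 N·s/m

Logarithmic decrement δ = (1/n)·ln(x₀/x_n) = (1/2)·ln(39.6/28.0) = (1/2)·ln(1.414) = 0.1733.
ζ = δ/√(4π² + δ²) = 0.1733/√(39.48 + 0.0300) = 0.1733/6.286 = 0.02757.
c = ζ · 2√(km) = 0.02757 × 2√(456000 × 2360) = 0.02757 × 65610 = 1809 N·s/m.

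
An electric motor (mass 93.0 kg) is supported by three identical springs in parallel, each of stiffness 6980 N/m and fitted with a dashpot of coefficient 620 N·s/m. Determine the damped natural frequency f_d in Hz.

2.33 Hz

Parallel springs add: k_eq = 3 × 6980 = 20940 N/m.
ω_n = √(k_eq/m) = √(20940/93.0) = 15.01 rad/s.
Critical damping c_c = 2√(k_eq·m) = 2√(20940 × 93.0) = 2791 N·s/m, so ζ = c/c_c = 620/2791 = 0.2221.
ω_d = ω_n√(1 − ζ²) = 15.01 × √(1 − 0.0493) = 14.63 rad/s.
f_d = ω_d/(2π) = 2.329 Hz.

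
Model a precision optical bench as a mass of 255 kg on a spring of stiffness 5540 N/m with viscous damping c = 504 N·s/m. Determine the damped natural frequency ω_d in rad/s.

4.56 rad/s

ω_n = √(k/m) = √(5540/255) = 4.661 rad/s.
Critical damping c_c = 2√(k·m) = 2√(5540 × 255) = 2377 N·s/m, so ζ = c/c_c = 504/2377 = 0.2120.
ω_d = ω_n√(1 − ζ²) = 4.661 × √(1 − 0.0450) = 4.555 rad/s.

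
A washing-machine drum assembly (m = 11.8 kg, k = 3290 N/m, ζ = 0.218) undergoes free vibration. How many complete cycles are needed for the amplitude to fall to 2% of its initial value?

Logarithmic decrement δ = 2πζ/√(1 − ζ²) = 2π × 0.2180/√(1 − 0.0475) = 1.403.
x_n/x₀ = e^(−nδ) ≤ 0.02; take ln: n ≥ ln(1/0.02)/δ = 3.912/1.403 = 2.787.
So 3 complete cycles are required.

3 cycles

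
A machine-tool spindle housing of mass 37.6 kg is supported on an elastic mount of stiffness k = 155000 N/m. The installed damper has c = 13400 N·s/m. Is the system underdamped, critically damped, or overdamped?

c_c = 2√(k·m) = 4828 N·s/m; ζ = c/c_c = 13400/4828 = 2.78.
Since ζ > 1 the system is overdamped.

overdamped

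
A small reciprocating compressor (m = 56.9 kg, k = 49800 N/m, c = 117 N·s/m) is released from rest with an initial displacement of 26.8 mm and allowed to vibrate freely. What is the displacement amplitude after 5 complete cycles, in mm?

ζ = c/(2√(km)) = 117/(2√(49800 × 56.9)) = 117/3367 = 0.03475.
Logarithmic decrement δ = 2πζ/√(1 − ζ²) = 2π × 0.03475/√(1 − 0.00121) = 0.2185.
After n cycles, x_n/x₀ = e^(−nδ), so x_5 = 26.8 × e^(−5 × 0.2185) = 26.8 × 0.3354 = 8.989 mm.

8.99 mm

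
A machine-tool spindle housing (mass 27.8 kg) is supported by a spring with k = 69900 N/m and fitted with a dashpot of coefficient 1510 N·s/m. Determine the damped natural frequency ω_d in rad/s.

ω_n = √(k/m) = √(69900/27.8) = 50.14 rad/s.
Critical damping c_c = 2√(k·m) = 2√(69900 × 27.8) = 2788 N·s/m, so ζ = c/c_c = 1510/2788 = 0.5416.
ω_d = ω_n√(1 − ζ²) = 50.14 × √(1 − 0.293) = 42.15 rad/s.

42.2 rad/s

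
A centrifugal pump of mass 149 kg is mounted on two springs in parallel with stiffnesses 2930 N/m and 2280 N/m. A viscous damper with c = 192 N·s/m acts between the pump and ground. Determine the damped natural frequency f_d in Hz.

0.936 Hz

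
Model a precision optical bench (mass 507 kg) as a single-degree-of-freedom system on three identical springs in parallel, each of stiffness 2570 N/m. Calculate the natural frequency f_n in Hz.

0.621 Hz

Parallel springs add: k_eq = 3 × 2570 = 7710 N/m.
ω_n = √(k_eq/m) = √(7710/507) = √15.21 = 3.900 rad/s.
f_n = ω_n/(2π) = 3.900/6.283 = 0.6206 Hz.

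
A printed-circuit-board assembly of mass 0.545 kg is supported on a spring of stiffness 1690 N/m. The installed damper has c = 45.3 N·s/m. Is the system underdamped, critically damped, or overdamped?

c_c = 2√(k·m) = 60.70 N·s/m; ζ = c/c_c = 45.3/60.70 = 0.746.
Since ζ < 1 the system is underdamped.

underdamped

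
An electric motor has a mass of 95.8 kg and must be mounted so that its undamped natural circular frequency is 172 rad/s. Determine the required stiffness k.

2830000 N/m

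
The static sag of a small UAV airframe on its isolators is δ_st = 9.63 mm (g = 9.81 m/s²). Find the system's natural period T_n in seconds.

0.197 s

ω_n = √(g/δ_st) = √(9.81/0.00963) = √1019 = 31.92 rad/s.
T_n = 2π/ω_n = 6.283/31.92 = 0.1969 s.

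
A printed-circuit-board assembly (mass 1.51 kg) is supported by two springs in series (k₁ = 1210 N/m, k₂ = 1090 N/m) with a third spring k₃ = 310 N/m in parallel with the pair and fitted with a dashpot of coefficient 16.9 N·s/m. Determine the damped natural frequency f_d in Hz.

Series pair: k_s = k₁k₂/(k₁+k₂) = (1210)(1090)/(1210 + 1090) = 573.4 N/m. In parallel with k₃: k_eq = 573.4 + 310 = 883.4 N/m.
ω_n = √(k_eq/m) = √(883.4/1.51) = 24.19 rad/s.
Critical damping c_c = 2√(k_eq·m) = 2√(883.4 × 1.51) = 73.05 N·s/m, so ζ = c/c_c = 16.9/73.05 = 0.2314.
ω_d = ω_n√(1 − ζ²) = 24.19 × √(1 − 0.0535) = 23.53 rad/s.
f_d = ω_d/(2π) = 3.745 Hz.

3.75 Hz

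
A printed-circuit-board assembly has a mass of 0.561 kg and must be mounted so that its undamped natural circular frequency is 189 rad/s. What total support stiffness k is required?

k = m·ω_n² = 0.561 × 189.0² = 0.561 × 35720 = 20040 N/m.

20000 N/m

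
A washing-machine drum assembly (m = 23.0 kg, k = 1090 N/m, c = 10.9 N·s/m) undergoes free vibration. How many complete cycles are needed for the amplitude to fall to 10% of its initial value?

ζ = c/(2√(km)) = 10.9/(2√(1090 × 23.0)) = 10.9/316.7 = 0.03442.
Logarithmic decrement δ = 2πζ/√(1 − ζ²) = 2π × 0.03442/√(1 − 0.00118) = 0.2164.
x_n/x₀ = e^(−nδ) ≤ 0.1; take ln: n ≥ ln(1/0.1)/δ = 2.303/0.2164 = 10.64.
So 11 complete cycles are required.

11 cycles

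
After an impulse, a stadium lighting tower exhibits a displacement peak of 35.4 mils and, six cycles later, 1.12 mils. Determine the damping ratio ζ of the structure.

0.0912

Logarithmic decrement δ = (1/n)·ln(x₀/x_n) = (1/6)·ln(35.4/1.12) = (1/6)·ln(31.61) = 0.5756.
ζ = δ/√(4π² + δ²) = 0.5756/√(39.48 + 0.331) = 0.5756/6.309 = 0.09122.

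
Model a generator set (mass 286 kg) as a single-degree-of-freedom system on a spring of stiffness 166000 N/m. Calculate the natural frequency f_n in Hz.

3.83 Hz

ω_n = √(k/m) = √(166000/286) = √580.4 = 24.09 rad/s.
f_n = ω_n/(2π) = 24.09/6.283 = 3.834 Hz.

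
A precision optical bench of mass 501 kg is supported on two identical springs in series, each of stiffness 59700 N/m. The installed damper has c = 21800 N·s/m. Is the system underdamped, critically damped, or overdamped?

overdamped

Series springs: 1/k_eq = 2/59700, so k_eq = 59700/2 = 29850 N/m.
c_c = 2√(k_eq·m) = 7734 N·s/m; ζ = c/c_c = 21800/7734 = 2.82.
Since ζ > 1 the system is overdamped.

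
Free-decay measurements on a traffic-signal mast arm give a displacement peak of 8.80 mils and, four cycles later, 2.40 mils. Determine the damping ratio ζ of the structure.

Logarithmic decrement δ = (1/n)·ln(x₀/x_n) = (1/4)·ln(8.80/2.40) = (1/4)·ln(3.667) = 0.3248.
ζ = δ/√(4π² + δ²) = 0.3248/√(39.48 + 0.106) = 0.3248/6.292 = 0.05163.

0.0516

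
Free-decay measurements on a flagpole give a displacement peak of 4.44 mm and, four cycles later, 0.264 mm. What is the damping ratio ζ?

Logarithmic decrement δ = (1/n)·ln(x₀/x_n) = (1/4)·ln(4.44/0.264) = (1/4)·ln(16.82) = 0.7056.
ζ = δ/√(4π² + δ²) = 0.7056/√(39.48 + 0.498) = 0.7056/6.323 = 0.1116.

0.112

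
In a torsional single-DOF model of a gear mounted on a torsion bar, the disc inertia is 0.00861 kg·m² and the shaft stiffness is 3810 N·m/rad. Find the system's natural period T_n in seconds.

ω_n = √(k_t/J) = √(3810/0.00861) = √442500 = 665.2 rad/s.
T_n = 2π/ω_n = 6.283/665.2 = 0.009445 s.

0.00945 s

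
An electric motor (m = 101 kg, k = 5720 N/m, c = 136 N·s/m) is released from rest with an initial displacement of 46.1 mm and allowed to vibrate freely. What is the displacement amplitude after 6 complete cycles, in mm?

1.56 mm

ζ = c/(2√(km)) = 136/(2√(5720 × 101)) = 136/1520 = 0.08946.
Logarithmic decrement δ = 2πζ/√(1 − ζ²) = 2π × 0.08946/√(1 − 0.00800) = 0.5644.
After n cycles, x_n/x₀ = e^(−nδ), so x_6 = 46.1 × e^(−6 × 0.5644) = 46.1 × 0.03383 = 1.560 mm.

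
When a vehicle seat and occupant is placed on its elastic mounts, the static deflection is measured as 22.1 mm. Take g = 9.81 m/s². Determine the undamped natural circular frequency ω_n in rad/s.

21.1 rad/s

ω_n = √(g/δ_st) = √(9.81/0.0221) = √443.9 = 21.07 rad/s.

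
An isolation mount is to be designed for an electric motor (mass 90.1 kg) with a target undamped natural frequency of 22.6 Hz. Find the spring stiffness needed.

1820000 N/m

ω_n = 2πf_n = 2π × 22.6 = 142.0 rad/s.
k = m·ω_n² = 90.1 × 142.0² = 90.1 × 20160 = 1817000 N/m.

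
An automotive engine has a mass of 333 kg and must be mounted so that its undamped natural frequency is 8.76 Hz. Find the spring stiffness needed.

ω_n = 2πf_n = 2π × 8.76 = 55.04 rad/s.
k = m·ω_n² = 333 × 55.04² = 333 × 3029 = 1009000 N/m.

1010000 N/m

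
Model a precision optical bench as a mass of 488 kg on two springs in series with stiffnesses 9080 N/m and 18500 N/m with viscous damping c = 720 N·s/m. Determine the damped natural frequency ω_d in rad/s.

3.45 rad/s

Series springs: 1/k_eq = 1/9080 + 1/18500 = 0.0001642, so k_eq = 6091 N/m.
ω_n = √(k_eq/m) = √(6091/488) = 3.533 rad/s.
Critical damping c_c = 2√(k_eq·m) = 2√(6091 × 488) = 3448 N·s/m, so ζ = c/c_c = 720/3448 = 0.2088.
ω_d = ω_n√(1 − ζ²) = 3.533 × √(1 − 0.0436) = 3.455 rad/s.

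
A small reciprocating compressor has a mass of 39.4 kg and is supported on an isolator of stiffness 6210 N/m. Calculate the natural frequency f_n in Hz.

2.00 Hz

ω_n = √(k/m) = √(6210/39.4) = √157.6 = 12.55 rad/s.
f_n = ω_n/(2π) = 12.55/6.283 = 1.998 Hz.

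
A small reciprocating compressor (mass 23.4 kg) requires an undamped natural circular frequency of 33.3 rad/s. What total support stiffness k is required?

k = m·ω_n² = 23.4 × 33.30² = 23.4 × 1109 = 25950 N/m.

25900 N/m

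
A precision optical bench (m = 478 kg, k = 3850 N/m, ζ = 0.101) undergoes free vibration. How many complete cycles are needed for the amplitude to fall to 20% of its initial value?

3 cycles

Logarithmic decrement δ = 2πζ/√(1 − ζ²) = 2π × 0.1010/√(1 − 0.0102) = 0.6379.
x_n/x₀ = e^(−nδ) ≤ 0.2; take ln: n ≥ ln(1/0.2)/δ = 1.609/0.6379 = 2.523.
So 3 complete cycles are required.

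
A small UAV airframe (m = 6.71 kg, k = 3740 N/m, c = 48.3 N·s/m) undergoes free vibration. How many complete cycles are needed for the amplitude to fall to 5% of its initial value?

4 cycles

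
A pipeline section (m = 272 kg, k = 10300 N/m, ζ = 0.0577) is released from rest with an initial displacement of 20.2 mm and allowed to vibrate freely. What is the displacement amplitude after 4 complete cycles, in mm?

Logarithmic decrement δ = 2πζ/√(1 − ζ²) = 2π × 0.05770/√(1 − 0.00333) = 0.3631.
After n cycles, x_n/x₀ = e^(−nδ), so x_4 = 20.2 × e^(−4 × 0.3631) = 20.2 × 0.2340 = 4.726 mm.

4.73 mm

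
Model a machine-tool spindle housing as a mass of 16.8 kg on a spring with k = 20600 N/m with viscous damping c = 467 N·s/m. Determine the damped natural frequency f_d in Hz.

5.12 Hz

ω_n = √(k/m) = √(20600/16.8) = 35.02 rad/s.
Critical damping c_c = 2√(k·m) = 2√(20600 × 16.8) = 1177 N·s/m, so ζ = c/c_c = 467/1177 = 0.3969.
ω_d = ω_n√(1 − ζ²) = 35.02 × √(1 − 0.158) = 32.14 rad/s.
f_d = ω_d/(2π) = 5.115 Hz.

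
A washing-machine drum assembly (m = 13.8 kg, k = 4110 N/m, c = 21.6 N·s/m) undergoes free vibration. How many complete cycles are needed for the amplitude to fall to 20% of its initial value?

ζ = c/(2√(km)) = 21.6/(2√(4110 × 13.8)) = 21.6/476.3 = 0.04535.
Logarithmic decrement δ = 2πζ/√(1 − ζ²) = 2π × 0.04535/√(1 − 0.00206) = 0.2852.
x_n/x₀ = e^(−nδ) ≤ 0.2; take ln: n ≥ ln(1/0.2)/δ = 1.609/0.2852 = 5.643.
So 6 complete cycles are required.

6 cycles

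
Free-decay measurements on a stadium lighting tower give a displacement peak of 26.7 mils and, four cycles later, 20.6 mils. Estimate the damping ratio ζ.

0.0103

Logarithmic decrement δ = (1/n)·ln(x₀/x_n) = (1/4)·ln(26.7/20.6) = (1/4)·ln(1.296) = 0.06484.
ζ = δ/√(4π² + δ²) = 0.06484/√(39.48 + 0.00420) = 0.06484/6.284 = 0.01032.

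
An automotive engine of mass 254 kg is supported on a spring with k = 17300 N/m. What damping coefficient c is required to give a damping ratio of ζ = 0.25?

c_c = 2√(k·m) = 2√(17300 × 254) = 4192 N·s/m.
c = ζ·c_c = 0.25 × 4192 = 1048 N·s/m.

1050 N·s/m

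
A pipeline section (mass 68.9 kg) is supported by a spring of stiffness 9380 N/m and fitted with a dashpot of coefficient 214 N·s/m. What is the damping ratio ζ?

0.133

ω_n = √(k/m) = √(9380/68.9) = 11.67 rad/s.
Critical damping c_c = 2√(k·m) = 2√(9380 × 68.9) = 1608 N·s/m, so ζ = c/c_c = 214/1608 = 0.1331.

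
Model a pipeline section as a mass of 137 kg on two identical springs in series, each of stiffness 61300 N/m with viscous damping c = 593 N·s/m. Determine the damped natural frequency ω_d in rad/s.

Series springs: 1/k_eq = 2/61300, so k_eq = 61300/2 = 30650 N/m.
ω_n = √(k_eq/m) = √(30650/137) = 14.96 rad/s.
Critical damping c_c = 2√(k_eq·m) = 2√(30650 × 137) = 4098 N·s/m, so ζ = c/c_c = 593/4098 = 0.1447.
ω_d = ω_n√(1 − ζ²) = 14.96 × √(1 − 0.0209) = 14.80 rad/s.

14.8 rad/s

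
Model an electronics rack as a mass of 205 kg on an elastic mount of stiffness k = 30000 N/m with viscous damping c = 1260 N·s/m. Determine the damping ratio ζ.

ω_n = √(k/m) = √(30000/205) = 12.10 rad/s.
Critical damping c_c = 2√(k·m) = 2√(30000 × 205) = 4960 N·s/m, so ζ = c/c_c = 1260/4960 = 0.2540.

0.254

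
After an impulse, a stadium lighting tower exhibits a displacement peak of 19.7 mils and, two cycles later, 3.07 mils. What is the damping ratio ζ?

Logarithmic decrement δ = (1/n)·ln(x₀/x_n) = (1/2)·ln(19.7/3.07) = (1/2)·ln(6.417) = 0.9295.
ζ = δ/√(4π² + δ²) = 0.9295/√(39.48 + 0.864) = 0.9295/6.352 = 0.1463.

0.146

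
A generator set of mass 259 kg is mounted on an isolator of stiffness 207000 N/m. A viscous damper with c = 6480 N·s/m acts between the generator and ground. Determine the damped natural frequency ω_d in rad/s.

25.4 rad/s

ω_n = √(k/m) = √(207000/259) = 28.27 rad/s.
Critical damping c_c = 2√(k·m) = 2√(207000 × 259) = 14640 N·s/m, so ζ = c/c_c = 6480/14640 = 0.4425.
ω_d = ω_n√(1 − ζ²) = 28.27 × √(1 − 0.196) = 25.35 rad/s.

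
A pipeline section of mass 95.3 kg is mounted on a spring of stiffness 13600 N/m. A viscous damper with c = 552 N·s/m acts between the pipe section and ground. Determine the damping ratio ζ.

0.242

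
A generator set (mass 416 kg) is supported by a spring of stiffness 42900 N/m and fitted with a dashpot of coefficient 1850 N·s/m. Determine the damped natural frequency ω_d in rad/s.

ω_n = √(k/m) = √(42900/416) = 10.16 rad/s.
Critical damping c_c = 2√(k·m) = 2√(42900 × 416) = 8449 N·s/m, so ζ = c/c_c = 1850/8449 = 0.2190.
ω_d = ω_n√(1 − ζ²) = 10.16 × √(1 − 0.0479) = 9.909 rad/s.

9.91 rad/s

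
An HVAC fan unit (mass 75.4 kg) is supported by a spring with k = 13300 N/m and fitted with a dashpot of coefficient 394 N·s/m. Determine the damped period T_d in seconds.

ω_n = √(k/m) = √(13300/75.4) = 13.28 rad/s.
Critical damping c_c = 2√(k·m) = 2√(13300 × 75.4) = 2003 N·s/m, so ζ = c/c_c = 394/2003 = 0.1967.
ω_d = ω_n√(1 − ζ²) = 13.28 × √(1 − 0.0387) = 13.02 rad/s.
T_d = 2π/ω_d = 0.4825 s.

0.483 s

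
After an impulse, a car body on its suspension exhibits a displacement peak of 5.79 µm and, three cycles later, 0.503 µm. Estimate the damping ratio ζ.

0.129

Logarithmic decrement δ = (1/n)·ln(x₀/x_n) = (1/3)·ln(5.79/0.503) = (1/3)·ln(11.51) = 0.8144.
ζ = δ/√(4π² + δ²) = 0.8144/√(39.48 + 0.663) = 0.8144/6.336 = 0.1285.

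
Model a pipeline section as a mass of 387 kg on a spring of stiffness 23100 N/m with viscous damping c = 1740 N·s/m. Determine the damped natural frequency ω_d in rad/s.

7.39 rad/s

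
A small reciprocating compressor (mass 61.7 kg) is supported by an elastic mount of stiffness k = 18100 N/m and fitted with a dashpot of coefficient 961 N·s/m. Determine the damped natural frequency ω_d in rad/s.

ω_n = √(k/m) = √(18100/61.7) = 17.13 rad/s.
Critical damping c_c = 2√(k·m) = 2√(18100 × 61.7) = 2114 N·s/m, so ζ = c/c_c = 961/2114 = 0.4547.
ω_d = ω_n√(1 − ζ²) = 17.13 × √(1 − 0.207) = 15.25 rad/s.

15.3 rad/s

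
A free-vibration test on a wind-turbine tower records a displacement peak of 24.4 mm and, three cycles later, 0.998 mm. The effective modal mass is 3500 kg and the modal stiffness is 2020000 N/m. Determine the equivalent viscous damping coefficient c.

28100 N·s/m

Logarithmic decrement δ = (1/n)·ln(x₀/x_n) = (1/3)·ln(24.4/0.998) = (1/3)·ln(24.45) = 1.066.
ζ = δ/√(4π² + δ²) = 1.066/√(39.48 + 1.14) = 1.066/6.373 = 0.1672.
c = ζ · 2√(km) = 0.1672 × 2√(2020000 × 3500) = 0.1672 × 168200 = 28120 N·s/m.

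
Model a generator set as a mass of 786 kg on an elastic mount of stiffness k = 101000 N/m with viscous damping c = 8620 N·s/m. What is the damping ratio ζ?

0.484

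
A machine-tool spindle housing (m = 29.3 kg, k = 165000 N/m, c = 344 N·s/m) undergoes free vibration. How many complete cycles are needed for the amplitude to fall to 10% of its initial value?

5 cycles

ζ = c/(2√(km)) = 344/(2√(165000 × 29.3)) = 344/4397 = 0.07823.
Logarithmic decrement δ = 2πζ/√(1 − ζ²) = 2π × 0.07823/√(1 − 0.00612) = 0.4930.
x_n/x₀ = e^(−nδ) ≤ 0.1; take ln: n ≥ ln(1/0.1)/δ = 2.303/0.4930 = 4.670.
So 5 complete cycles are required.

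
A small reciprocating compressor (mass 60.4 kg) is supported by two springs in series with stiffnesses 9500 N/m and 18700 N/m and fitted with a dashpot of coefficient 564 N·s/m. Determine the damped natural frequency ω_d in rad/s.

9.08 rad/s

Series springs: 1/k_eq = 1/9500 + 1/18700 = 0.0001587, so k_eq = 6300 N/m.
ω_n = √(k_eq/m) = √(6300/60.4) = 10.21 rad/s.
Critical damping c_c = 2√(k_eq·m) = 2√(6300 × 60.4) = 1234 N·s/m, so ζ = c/c_c = 564/1234 = 0.4572.
ω_d = ω_n√(1 − ζ²) = 10.21 × √(1 − 0.209) = 9.083 rad/s.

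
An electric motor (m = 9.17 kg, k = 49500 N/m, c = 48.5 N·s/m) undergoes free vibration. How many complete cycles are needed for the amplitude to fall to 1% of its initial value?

ζ = c/(2√(km)) = 48.5/(2√(49500 × 9.17)) = 48.5/1347 = 0.03599.
Logarithmic decrement δ = 2πζ/√(1 − ζ²) = 2π × 0.03599/√(1 − 0.00130) = 0.2263.
x_n/x₀ = e^(−nδ) ≤ 0.01; take ln: n ≥ ln(1/0.01)/δ = 4.605/0.2263 = 20.35.
So 21 complete cycles are required.

21 cycles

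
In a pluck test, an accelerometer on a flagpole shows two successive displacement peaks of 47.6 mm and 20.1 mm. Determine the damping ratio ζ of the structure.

0.136

Logarithmic decrement δ = (1/n)·ln(x₀/x_n) = (1/1)·ln(47.6/20.1) = (1/1)·ln(2.368) = 0.8621.
ζ = δ/√(4π² + δ²) = 0.8621/√(39.48 + 0.743) = 0.8621/6.342 = 0.1359.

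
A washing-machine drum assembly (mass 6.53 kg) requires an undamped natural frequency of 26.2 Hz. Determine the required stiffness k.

ω_n = 2πf_n = 2π × 26.2 = 164.6 rad/s.
k = m·ω_n² = 6.53 × 164.6² = 6.53 × 27100 = 177000 N/m.

177000 N/m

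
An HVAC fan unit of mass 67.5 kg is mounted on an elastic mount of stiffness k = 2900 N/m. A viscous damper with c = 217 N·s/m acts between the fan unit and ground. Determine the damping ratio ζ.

0.245

ω_n = √(k/m) = √(2900/67.5) = 6.555 rad/s.
Critical damping c_c = 2√(k·m) = 2√(2900 × 67.5) = 884.9 N·s/m, so ζ = c/c_c = 217/884.9 = 0.2452.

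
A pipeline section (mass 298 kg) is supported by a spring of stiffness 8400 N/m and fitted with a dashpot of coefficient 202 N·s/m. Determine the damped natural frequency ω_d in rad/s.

ω_n = √(k/m) = √(8400/298) = 5.309 rad/s.
Critical damping c_c = 2√(k·m) = 2√(8400 × 298) = 3164 N·s/m, so ζ = c/c_c = 202/3164 = 0.06384.
ω_d = ω_n√(1 − ζ²) = 5.309 × √(1 − 0.00408) = 5.298 rad/s.

5.30 rad/s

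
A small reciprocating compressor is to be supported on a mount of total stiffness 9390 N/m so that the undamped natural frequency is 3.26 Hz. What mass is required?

22.4 kg

ω_n = 2πf_n = 2π × 3.26 = 20.48 rad/s.
m = k/ω_n² = 9390/20.48² = 9390/419.6 = 22.38 kg.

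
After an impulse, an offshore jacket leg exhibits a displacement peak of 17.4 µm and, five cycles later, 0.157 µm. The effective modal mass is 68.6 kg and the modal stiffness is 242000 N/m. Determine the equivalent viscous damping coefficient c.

1210 N·s/m

Logarithmic decrement δ = (1/n)·ln(x₀/x_n) = (1/5)·ln(17.4/0.157) = (1/5)·ln(110.8) = 0.9416.
ζ = δ/√(4π² + δ²) = 0.9416/√(39.48 + 0.887) = 0.9416/6.353 = 0.1482.
c = ζ · 2√(km) = 0.1482 × 2√(242000 × 68.6) = 0.1482 × 8149 = 1208 N·s/m.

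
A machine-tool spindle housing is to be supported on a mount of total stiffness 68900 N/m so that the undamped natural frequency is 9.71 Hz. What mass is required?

ω_n = 2πf_n = 2π × 9.71 = 61.01 rad/s.
m = k/ω_n² = 68900/61.01² = 68900/3722 = 18.51 kg.

18.5 kg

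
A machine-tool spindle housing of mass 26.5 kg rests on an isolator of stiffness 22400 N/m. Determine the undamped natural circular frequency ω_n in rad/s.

ω_n = √(k/m) = √(22400/26.5) = √845.3 = 29.07 rad/s.

29.1 rad/s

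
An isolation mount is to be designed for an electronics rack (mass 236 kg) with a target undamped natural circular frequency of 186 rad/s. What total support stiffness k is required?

k = m·ω_n² = 236 × 186.0² = 236 × 34600 = 8165000 N/m.

8160000 N/m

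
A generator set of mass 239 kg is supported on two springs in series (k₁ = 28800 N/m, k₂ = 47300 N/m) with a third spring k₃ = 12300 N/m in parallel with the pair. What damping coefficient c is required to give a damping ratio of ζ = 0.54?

2900 N·s/m

Series pair: k_s = k₁k₂/(k₁+k₂) = (28800)(47300)/(28800 + 47300) = 17900 N/m. In parallel with k₃: k_eq = 17900 + 12300 = 30200 N/m.
c_c = 2√(k_eq·m) = 2√(30200 × 239) = 5373 N·s/m.
c = ζ·c_c = 0.54 × 5373 = 2902 N·s/m.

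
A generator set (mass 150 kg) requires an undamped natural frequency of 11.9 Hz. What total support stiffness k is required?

ω_n = 2πf_n = 2π × 11.9 = 74.77 rad/s.
k = m·ω_n² = 150 × 74.77² = 150 × 5591 = 838600 N/m.

839000 N/m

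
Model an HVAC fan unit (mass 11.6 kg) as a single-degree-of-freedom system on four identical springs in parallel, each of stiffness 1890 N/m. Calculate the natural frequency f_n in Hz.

Parallel springs add: k_eq = 4 × 1890 = 7560 N/m.
ω_n = √(k_eq/m) = √(7560/11.6) = √651.7 = 25.53 rad/s.
f_n = ω_n/(2π) = 25.53/6.283 = 4.063 Hz.

4.06 Hz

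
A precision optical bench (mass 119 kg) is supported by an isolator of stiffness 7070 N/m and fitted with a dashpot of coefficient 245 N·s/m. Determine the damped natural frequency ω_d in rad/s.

7.64 rad/s

ω_n = √(k/m) = √(7070/119) = 7.708 rad/s.
Critical damping c_c = 2√(k·m) = 2√(7070 × 119) = 1834 N·s/m, so ζ = c/c_c = 245/1834 = 0.1336.
ω_d = ω_n√(1 − ζ²) = 7.708 × √(1 − 0.0178) = 7.639 rad/s.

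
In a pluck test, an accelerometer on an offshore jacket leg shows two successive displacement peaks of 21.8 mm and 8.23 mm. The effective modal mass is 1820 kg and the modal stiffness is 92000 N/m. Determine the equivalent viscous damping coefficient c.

Logarithmic decrement δ = (1/n)·ln(x₀/x_n) = (1/1)·ln(21.8/8.23) = (1/1)·ln(2.649) = 0.9741.
ζ = δ/√(4π² + δ²) = 0.9741/√(39.48 + 0.949) = 0.9741/6.358 = 0.1532.
c = ζ · 2√(km) = 0.1532 × 2√(92000 × 1820) = 0.1532 × 25880 = 3965 N·s/m.

3960 N·s/m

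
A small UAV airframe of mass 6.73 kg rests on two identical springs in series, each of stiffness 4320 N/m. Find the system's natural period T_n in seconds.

Series springs: 1/k_eq = 2/4320, so k_eq = 4320/2 = 2160 N/m.
ω_n = √(k_eq/m) = √(2160/6.73) = √321.0 = 17.92 rad/s.
T_n = 2π/ω_n = 6.283/17.92 = 0.3507 s.

0.351 s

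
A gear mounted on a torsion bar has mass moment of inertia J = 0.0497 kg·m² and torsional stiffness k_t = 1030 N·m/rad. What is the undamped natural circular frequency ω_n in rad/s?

ω_n = √(k_t/J) = √(1030/0.0497) = √20720 = 144.0 rad/s.

144 rad/s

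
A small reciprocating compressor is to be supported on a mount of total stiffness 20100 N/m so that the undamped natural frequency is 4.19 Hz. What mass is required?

ω_n = 2πf_n = 2π × 4.19 = 26.33 rad/s.
m = k/ω_n² = 20100/26.33² = 20100/693.1 = 29.00 kg.

29.0 kg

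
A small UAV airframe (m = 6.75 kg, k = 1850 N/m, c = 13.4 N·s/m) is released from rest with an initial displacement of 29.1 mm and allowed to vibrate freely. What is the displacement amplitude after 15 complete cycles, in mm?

0.101 mm

ζ = c/(2√(km)) = 13.4/(2√(1850 × 6.75)) = 13.4/223.5 = 0.05996.
Logarithmic decrement δ = 2πζ/√(1 − ζ²) = 2π × 0.05996/√(1 − 0.00359) = 0.3774.
After n cycles, x_n/x₀ = e^(−nδ), so x_15 = 29.1 × e^(−15 × 0.3774) = 29.1 × 0.003479 = 0.1012 mm.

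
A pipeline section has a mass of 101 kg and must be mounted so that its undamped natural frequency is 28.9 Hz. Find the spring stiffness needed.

3330000 N/m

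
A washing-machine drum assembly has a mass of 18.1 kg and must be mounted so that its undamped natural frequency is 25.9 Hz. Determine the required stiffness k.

ω_n = 2πf_n = 2π × 25.9 = 162.7 rad/s.
k = m·ω_n² = 18.1 × 162.7² = 18.1 × 26480 = 479300 N/m.

479000 N/m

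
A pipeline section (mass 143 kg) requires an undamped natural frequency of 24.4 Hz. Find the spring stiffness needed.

ω_n = 2πf_n = 2π × 24.4 = 153.3 rad/s.
k = m·ω_n² = 143 × 153.3² = 143 × 23500 = 3361000 N/m.

3360000 N/m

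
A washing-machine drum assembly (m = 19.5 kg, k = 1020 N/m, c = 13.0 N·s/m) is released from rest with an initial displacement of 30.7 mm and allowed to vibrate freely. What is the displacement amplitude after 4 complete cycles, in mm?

ζ = c/(2√(km)) = 13.0/(2√(1020 × 19.5)) = 13.0/282.1 = 0.04609.
Logarithmic decrement δ = 2πζ/√(1 − ζ²) = 2π × 0.04609/√(1 − 0.00212) = 0.2899.
After n cycles, x_n/x₀ = e^(−nδ), so x_4 = 30.7 × e^(−4 × 0.2899) = 30.7 × 0.3136 = 9.628 mm.

9.63 mm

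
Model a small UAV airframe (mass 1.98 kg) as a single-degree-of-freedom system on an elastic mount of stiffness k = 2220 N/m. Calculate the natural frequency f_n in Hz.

ω_n = √(k/m) = √(2220/1.98) = √1121 = 33.48 rad/s.
f_n = ω_n/(2π) = 33.48/6.283 = 5.329 Hz.

5.33 Hz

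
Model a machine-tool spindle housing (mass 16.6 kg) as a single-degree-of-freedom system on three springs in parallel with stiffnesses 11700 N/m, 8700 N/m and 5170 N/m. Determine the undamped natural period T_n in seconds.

Parallel springs add: k_eq = 11700 + 8700 + 5170 = 25570 N/m.
ω_n = √(k_eq/m) = √(25570/16.6) = √1540 = 39.25 rad/s.
T_n = 2π/ω_n = 6.283/39.25 = 0.1601 s.

0.160 s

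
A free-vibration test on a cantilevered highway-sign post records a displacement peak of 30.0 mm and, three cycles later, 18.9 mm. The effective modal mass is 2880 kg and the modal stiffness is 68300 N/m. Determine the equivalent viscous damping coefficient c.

Logarithmic decrement δ = (1/n)·ln(x₀/x_n) = (1/3)·ln(30.0/18.9) = (1/3)·ln(1.587) = 0.1540.
ζ = δ/√(4π² + δ²) = 0.1540/√(39.48 + 0.0237) = 0.1540/6.285 = 0.02450.
c = ζ · 2√(km) = 0.02450 × 2√(68300 × 2880) = 0.02450 × 28050 = 687.4 N·s/m.

687 N·s/m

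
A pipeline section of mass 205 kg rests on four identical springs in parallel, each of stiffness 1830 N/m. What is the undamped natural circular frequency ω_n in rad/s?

5.98 rad/s

Parallel springs add: k_eq = 4 × 1830 = 7320 N/m.
ω_n = √(k_eq/m) = √(7320/205) = √35.71 = 5.976 rad/s.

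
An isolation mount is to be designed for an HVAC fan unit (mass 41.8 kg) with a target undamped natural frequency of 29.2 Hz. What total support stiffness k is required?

ω_n = 2πf_n = 2π × 29.2 = 183.5 rad/s.
k = m·ω_n² = 41.8 × 183.5² = 41.8 × 33660 = 1407000 N/m.

1410000 N/m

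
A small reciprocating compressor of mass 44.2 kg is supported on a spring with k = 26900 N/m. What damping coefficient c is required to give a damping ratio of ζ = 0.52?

1130 N·s/m

c_c = 2√(k·m) = 2√(26900 × 44.2) = 2181 N·s/m.
c = ζ·c_c = 0.52 × 2181 = 1134 N·s/m.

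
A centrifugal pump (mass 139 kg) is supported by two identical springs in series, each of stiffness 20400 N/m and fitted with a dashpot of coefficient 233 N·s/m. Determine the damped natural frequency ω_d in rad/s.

8.53 rad/s

Series springs: 1/k_eq = 2/20400, so k_eq = 20400/2 = 10200 N/m.
ω_n = √(k_eq/m) = √(10200/139) = 8.566 rad/s.
Critical damping c_c = 2√(k_eq·m) = 2√(10200 × 139) = 2381 N·s/m, so ζ = c/c_c = 233/2381 = 0.09784.
ω_d = ω_n√(1 − ζ²) = 8.566 × √(1 − 0.00957) = 8.525 rad/s.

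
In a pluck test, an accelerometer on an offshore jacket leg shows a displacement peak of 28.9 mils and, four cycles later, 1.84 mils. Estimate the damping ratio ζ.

0.109

Logarithmic decrement δ = (1/n)·ln(x₀/x_n) = (1/4)·ln(28.9/1.84) = (1/4)·ln(15.71) = 0.6885.
ζ = δ/√(4π² + δ²) = 0.6885/√(39.48 + 0.474) = 0.6885/6.321 = 0.1089.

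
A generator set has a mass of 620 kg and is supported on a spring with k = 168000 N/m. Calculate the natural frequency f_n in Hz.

2.62 Hz

ω_n = √(k/m) = √(168000/620) = √271.0 = 16.46 rad/s.
f_n = ω_n/(2π) = 16.46/6.283 = 2.620 Hz.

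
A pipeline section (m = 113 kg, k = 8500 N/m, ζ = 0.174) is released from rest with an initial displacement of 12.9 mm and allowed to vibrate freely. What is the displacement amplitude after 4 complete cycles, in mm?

0.152 mm

Logarithmic decrement δ = 2πζ/√(1 − ζ²) = 2π × 0.1740/√(1 − 0.0303) = 1.110.
After n cycles, x_n/x₀ = e^(−nδ), so x_4 = 12.9 × e^(−4 × 1.110) = 12.9 × 0.01179 = 0.1520 mm.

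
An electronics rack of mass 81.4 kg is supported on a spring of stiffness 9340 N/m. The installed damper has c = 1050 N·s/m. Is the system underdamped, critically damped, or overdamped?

c_c = 2√(k·m) = 1744 N·s/m; ζ = c/c_c = 1050/1744 = 0.602.
Since ζ < 1 the system is underdamped.

underdamped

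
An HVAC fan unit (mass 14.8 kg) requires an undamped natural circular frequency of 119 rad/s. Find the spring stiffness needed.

210000 N/m

k = m·ω_n² = 14.8 × 119.0² = 14.8 × 14160 = 209600 N/m.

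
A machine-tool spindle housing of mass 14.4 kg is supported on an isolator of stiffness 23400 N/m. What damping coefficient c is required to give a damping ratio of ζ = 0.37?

c_c = 2√(k·m) = 2√(23400 × 14.4) = 1161 N·s/m.
c = ζ·c_c = 0.37 × 1161 = 429.6 N·s/m.

430 N·s/m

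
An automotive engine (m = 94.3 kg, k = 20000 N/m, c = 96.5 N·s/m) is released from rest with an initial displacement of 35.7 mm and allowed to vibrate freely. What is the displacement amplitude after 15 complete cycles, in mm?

1.30 mm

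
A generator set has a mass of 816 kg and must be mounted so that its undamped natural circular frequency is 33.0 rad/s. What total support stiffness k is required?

k = m·ω_n² = 816 × 33.00² = 816 × 1089 = 888600 N/m.

889000 N/m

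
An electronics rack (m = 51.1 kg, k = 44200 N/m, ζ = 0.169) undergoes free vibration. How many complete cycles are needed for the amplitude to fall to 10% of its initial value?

Logarithmic decrement δ = 2πζ/√(1 − ζ²) = 2π × 0.1690/√(1 − 0.0286) = 1.077.
x_n/x₀ = e^(−nδ) ≤ 0.1; take ln: n ≥ ln(1/0.1)/δ = 2.303/1.077 = 2.137.
So 3 complete cycles are required.

3 cycles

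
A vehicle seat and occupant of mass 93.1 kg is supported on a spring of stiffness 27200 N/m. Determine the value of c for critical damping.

3180 N·s/m

c_c = 2√(k·m) = 2√(27200 × 93.1) = 2 × 1591 = 3183 N·s/m.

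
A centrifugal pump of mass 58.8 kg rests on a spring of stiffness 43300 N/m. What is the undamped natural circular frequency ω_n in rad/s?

ω_n = √(k/m) = √(43300/58.8) = √736.4 = 27.14 rad/s.

27.1 rad/s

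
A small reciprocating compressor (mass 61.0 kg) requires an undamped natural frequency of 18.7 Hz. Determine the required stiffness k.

842000 N/m

ω_n = 2πf_n = 2π × 18.7 = 117.5 rad/s.
k = m·ω_n² = 61.0 × 117.5² = 61.0 × 13810 = 842100 N/m.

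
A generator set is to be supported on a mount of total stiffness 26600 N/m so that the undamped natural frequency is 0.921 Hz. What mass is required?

794 kg

ω_n = 2πf_n = 2π × 0.921 = 5.787 rad/s.
m = k/ω_n² = 26600/5.787² = 26600/33.49 = 794.3 kg.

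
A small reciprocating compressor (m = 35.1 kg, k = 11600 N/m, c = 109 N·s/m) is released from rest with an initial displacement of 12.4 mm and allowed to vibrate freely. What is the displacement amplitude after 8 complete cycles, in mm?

0.167 mm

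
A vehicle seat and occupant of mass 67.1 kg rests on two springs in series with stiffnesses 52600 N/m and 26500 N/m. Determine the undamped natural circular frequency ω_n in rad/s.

16.2 rad/s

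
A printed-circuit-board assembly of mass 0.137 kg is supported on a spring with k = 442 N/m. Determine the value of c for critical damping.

15.6 N·s/m

c_c = 2√(k·m) = 2√(442.0 × 0.137) = 2 × 7.782 = 15.56 N·s/m.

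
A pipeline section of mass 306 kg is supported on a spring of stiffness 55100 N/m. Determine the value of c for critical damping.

8210 N·s/m

c_c = 2√(k·m) = 2√(55100 × 306) = 2 × 4106 = 8212 N·s/m.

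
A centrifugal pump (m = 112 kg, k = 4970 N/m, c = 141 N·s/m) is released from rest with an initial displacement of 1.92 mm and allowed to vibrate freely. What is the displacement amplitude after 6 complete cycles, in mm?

ζ = c/(2√(km)) = 141/(2√(4970 × 112)) = 141/1492 = 0.09449.
Logarithmic decrement δ = 2πζ/√(1 − ζ²) = 2π × 0.09449/√(1 − 0.00893) = 0.5964.
After n cycles, x_n/x₀ = e^(−nδ), so x_6 = 1.92 × e^(−6 × 0.5964) = 1.92 × 0.02792 = 0.05361 mm.

0.0536 mm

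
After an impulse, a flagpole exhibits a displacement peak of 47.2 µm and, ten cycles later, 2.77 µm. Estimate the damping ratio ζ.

0.0451

Logarithmic decrement δ = (1/n)·ln(x₀/x_n) = (1/10)·ln(47.2/2.77) = (1/10)·ln(17.04) = 0.2836.
ζ = δ/√(4π² + δ²) = 0.2836/√(39.48 + 0.0804) = 0.2836/6.290 = 0.04508.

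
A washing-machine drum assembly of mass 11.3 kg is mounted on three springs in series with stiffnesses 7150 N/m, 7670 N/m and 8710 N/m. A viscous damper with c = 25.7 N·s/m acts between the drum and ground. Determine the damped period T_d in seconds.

Series springs: 1/k_eq = 1/7150 + 1/7670 + 1/8710 = 0.0003850, so k_eq = 2597 N/m.
ω_n = √(k_eq/m) = √(2597/11.3) = 15.16 rad/s.
Critical damping c_c = 2√(k_eq·m) = 2√(2597 × 11.3) = 342.6 N·s/m, so ζ = c/c_c = 25.7/342.6 = 0.07501.
ω_d = ω_n√(1 − ζ²) = 15.16 × √(1 − 0.00563) = 15.12 rad/s.
T_d = 2π/ω_d = 0.4156 s.

0.416 s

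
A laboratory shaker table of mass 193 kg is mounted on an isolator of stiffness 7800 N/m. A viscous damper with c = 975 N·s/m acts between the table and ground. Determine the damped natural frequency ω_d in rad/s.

ω_n = √(k/m) = √(7800/193) = 6.357 rad/s.
Critical damping c_c = 2√(k·m) = 2√(7800 × 193) = 2454 N·s/m, so ζ = c/c_c = 975/2454 = 0.3973.
ω_d = ω_n√(1 − ζ²) = 6.357 × √(1 − 0.158) = 5.834 rad/s.

5.83 rad/s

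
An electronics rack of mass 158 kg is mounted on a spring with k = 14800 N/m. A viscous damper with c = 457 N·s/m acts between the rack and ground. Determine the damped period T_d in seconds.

ω_n = √(k/m) = √(14800/158) = 9.678 rad/s.
Critical damping c_c = 2√(k·m) = 2√(14800 × 158) = 3058 N·s/m, so ζ = c/c_c = 457/3058 = 0.1494.
ω_d = ω_n√(1 − ζ²) = 9.678 × √(1 − 0.0223) = 9.570 rad/s.
T_d = 2π/ω_d = 0.6566 s.

0.657 s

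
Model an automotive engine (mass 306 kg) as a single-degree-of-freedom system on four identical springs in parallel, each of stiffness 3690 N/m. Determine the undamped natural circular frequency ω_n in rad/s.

6.95 rad/s

Parallel springs add: k_eq = 4 × 3690 = 14760 N/m.
ω_n = √(k_eq/m) = √(14760/306) = √48.24 = 6.945 rad/s.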